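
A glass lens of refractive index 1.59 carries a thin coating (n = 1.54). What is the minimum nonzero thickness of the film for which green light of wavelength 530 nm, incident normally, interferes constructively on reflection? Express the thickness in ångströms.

Ray reflecting at the top interface goes from n = 1.0 toward n = 1.54: a half-wave phase shift.
At the lower boundary (n = 1.54 to n = 1.59) the reflected ray undergoes a half-wave phase shift.
The two reflections carry the same phase change, so no net offset.
For bright reflection here: 2 n t = m λ.
Minimum nonzero at m = 1: t = λ / (2 n) = 530 / (2 × 1.54) = 172 nm.

1721 Å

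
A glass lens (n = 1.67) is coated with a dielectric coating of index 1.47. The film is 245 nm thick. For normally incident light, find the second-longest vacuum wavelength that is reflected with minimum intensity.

Ray reflecting at the top interface goes from n = 1.0 toward n = 1.47: a half-wave phase shift.
Bottom surface (1.47 → 1.67): reflection off a higher-index medium gives a half-wave phase shift.
The two reflections carry the same phase change, so no net offset.
So the condition for destructive reflection is 2 n t = (m + ½) λ.
λ = 2 n t / (m + ½). The second-longest wavelength is m = 1: λ = 2 × 1.47 × 245 / 1.50 = 480 nm.

480 nm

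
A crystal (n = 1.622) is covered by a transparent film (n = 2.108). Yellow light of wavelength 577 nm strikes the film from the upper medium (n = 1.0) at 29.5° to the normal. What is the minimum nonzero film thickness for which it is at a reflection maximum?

70.4 nm

At the upper boundary (n = 1.0 to n = 2.108) the reflected ray undergoes a half-wave phase shift.
At the lower boundary (n = 2.108 to n = 1.622) the reflected ray undergoes no phase shift.
Exactly one π shift → a net half-wave offset.
With one net inversion, constructive interference in reflection requires 2 n t cos θ_r = (m + ½) λ.
Snell's law: 1.0 sin 29.5° = 2.108 sin θ_r → sin θ_r = 0.234, cos θ_r = 0.972.
Minimum at m = 0: t = λ / (4 n cos θ_r) = 577 / (4 × 2.108 × 0.972) = 70.4 nm.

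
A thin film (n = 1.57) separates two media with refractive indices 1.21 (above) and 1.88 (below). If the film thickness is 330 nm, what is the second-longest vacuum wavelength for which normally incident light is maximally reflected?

Top surface (1.21 → 1.57): reflection off a higher-index medium gives a half-wave phase shift.
Ray reflecting at the bottom interface goes from n = 1.57 toward n = 1.88: a half-wave phase shift.
Zero or two π shifts → no net half-wave offset.
With no net inversion, constructive interference in reflection requires 2 n t = m λ.
λ = 2 n t / m. The second-longest wavelength is m = 2: λ = 2 × 1.57 × 330 / 2.00 = 518 nm.

518 nm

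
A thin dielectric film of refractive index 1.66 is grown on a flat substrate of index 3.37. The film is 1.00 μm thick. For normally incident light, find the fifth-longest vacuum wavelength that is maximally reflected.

Top surface (1.0 → 1.66): reflection off a higher-index medium gives a half-wave phase shift.
Bottom surface (1.66 → 3.37): reflection off a higher-index medium gives a half-wave phase shift.
The two reflections carry the same phase change, so no net offset.
So the condition for constructive reflection is 2 n t = m λ.
λ = 2 n t / m. The fifth-longest wavelength is m = 5: λ = 2 × 1.66 × 1000 / 5.00 = 664 nm.

664 nm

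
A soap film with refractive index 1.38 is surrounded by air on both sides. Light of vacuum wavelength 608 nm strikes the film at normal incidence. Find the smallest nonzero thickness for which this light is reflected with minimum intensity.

220 nm

Top surface (1.0 → 1.38): reflection off a higher-index medium gives a half-wave phase shift.
Bottom surface (1.38 → 1.0): reflection off a lower-index medium gives no phase shift.
Exactly one π shift → a net half-wave offset.
With one net inversion, destructive interference in reflection requires 2 n t = m λ.
The smallest nonzero thickness corresponds to m = 1: t = m λ / (2 n) = 1.00 × 608 / (2 × 1.38) = 220 nm.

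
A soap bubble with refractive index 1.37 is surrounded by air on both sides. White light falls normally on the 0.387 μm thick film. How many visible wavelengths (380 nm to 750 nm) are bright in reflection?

At the upper boundary (n = 1.0 to n = 1.37) the reflected ray undergoes a half-wave phase shift.
Bottom surface (1.37 → 1.0): reflection off a lower-index medium gives no phase shift.
Net: one phase inversion between the two reflected rays.
For bright reflection here: 2 n t = (m + ½) λ.
λ = 2 n t / (m + ½) = 1060 / (m + ½) nm.
m=0: 2121 nm (IR); m=1: 707 nm (visible); m=2: 424 nm (visible); m=3: 303 nm (UV).

2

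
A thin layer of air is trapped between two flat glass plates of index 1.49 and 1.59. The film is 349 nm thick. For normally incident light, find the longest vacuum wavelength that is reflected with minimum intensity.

Ray reflecting at the top interface goes from n = 1.49 toward n = 1.0: no phase shift.
Ray reflecting at the bottom interface goes from n = 1.0 toward n = 1.59: a half-wave phase shift.
The two reflections differ by half a wavelength.
So the condition for destructive reflection is 2 n t = m λ.
λ = 2 n t / m. The longest wavelength is m = 1: λ = 2 × 1.0 × 349 / 1.00 = 698 nm.

698 nm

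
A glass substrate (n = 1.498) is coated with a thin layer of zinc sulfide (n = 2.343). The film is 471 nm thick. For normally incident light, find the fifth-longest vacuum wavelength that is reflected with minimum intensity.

Ray reflecting at the top interface goes from n = 1.0 toward n = 2.343: a half-wave phase shift.
Ray reflecting at the bottom interface goes from n = 2.343 toward n = 1.498: no phase shift.
The two reflections differ by half a wavelength.
With one net inversion, destructive interference in reflection requires 2 n t = m λ.
λ = 2 n t / m. The fifth-longest wavelength is m = 5: λ = 2 × 2.343 × 471 / 5.00 = 441 nm.

441 nm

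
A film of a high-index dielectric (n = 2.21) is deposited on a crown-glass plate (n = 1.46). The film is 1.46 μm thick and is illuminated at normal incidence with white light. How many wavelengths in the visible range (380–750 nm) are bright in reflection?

8

At the upper boundary (n = 1.0 to n = 2.21) the reflected ray undergoes a half-wave phase shift.
At the lower boundary (n = 2.21 to n = 1.46) the reflected ray undergoes no phase shift.
Net: one phase inversion between the two reflected rays.
So the condition for constructive reflection is 2 n t = (m + ½) λ.
λ = 2 n t / (m + ½) = 6453 / (m + ½) nm.
m=8: 759 nm (IR); m=9: 679 nm (visible); m=10: 615 nm (visible); m=11: 561 nm (visible); m=12: 516 nm (visible); m=13: 478 nm (visible); m=14: 445 nm (visible); m=15: 416 nm (visible); m=16: 391 nm (visible); m=17: 369 nm (UV).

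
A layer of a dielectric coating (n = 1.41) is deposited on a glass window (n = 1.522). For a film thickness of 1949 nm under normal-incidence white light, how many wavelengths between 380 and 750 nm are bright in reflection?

At the upper boundary (n = 1.0 to n = 1.41) the reflected ray undergoes a half-wave phase shift.
Bottom surface (1.41 → 1.522): reflection off a higher-index medium gives a half-wave phase shift.
Net: no relative phase inversion (both shifts match).
So the condition for constructive reflection is 2 n t = m λ.
λ = 2 n t / m = 5496 / m nm.
m=7: 785 nm (IR); m=8: 687 nm (visible); m=9: 611 nm (visible); m=10: 550 nm (visible); m=11: 500 nm (visible); m=12: 458 nm (visible); m=13: 423 nm (visible); m=14: 393 nm (visible); m=15: 366 nm (UV).

7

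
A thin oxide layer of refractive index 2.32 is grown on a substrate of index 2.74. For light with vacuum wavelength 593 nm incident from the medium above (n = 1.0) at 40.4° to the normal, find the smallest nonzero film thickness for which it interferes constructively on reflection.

133 nm

Ray reflecting at the top interface goes from n = 1.0 toward n = 2.32: a half-wave phase shift.
Bottom surface (2.32 → 2.74): reflection off a higher-index medium gives a half-wave phase shift.
The two reflections carry the same phase change, so no net offset.
With no net inversion, constructive interference in reflection requires 2 n t cos θ_r = m λ.
Snell's law: 1.0 sin 40.4° = 2.32 sin θ_r → sin θ_r = 0.279, cos θ_r = 0.960.
Minimum nonzero at m = 1: t = λ / (2 n cos θ_r) = 593 / (2 × 2.32 × 0.960) = 133 nm.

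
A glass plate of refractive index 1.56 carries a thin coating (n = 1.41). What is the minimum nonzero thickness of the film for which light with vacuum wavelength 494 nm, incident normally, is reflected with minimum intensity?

87.6 nm

At the upper boundary (n = 1.0 to n = 1.41) the reflected ray undergoes a half-wave phase shift.
Bottom surface (1.41 → 1.56): reflection off a higher-index medium gives a half-wave phase shift.
The two reflections carry the same phase change, so no net offset.
For dark reflection here: 2 n t = (m + ½) λ.
Minimum at m = 0: t = λ / (4 n) = 494 / (4 × 1.41) = 87.6 nm.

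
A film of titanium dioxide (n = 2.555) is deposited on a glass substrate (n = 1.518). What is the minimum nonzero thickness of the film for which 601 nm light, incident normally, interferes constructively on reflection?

Top surface (1.0 → 2.555): reflection off a higher-index medium gives a half-wave phase shift.
Bottom surface (2.555 → 1.518): reflection off a lower-index medium gives no phase shift.
Exactly one π shift → a net half-wave offset.
With one net inversion, constructive interference in reflection requires 2 n t = (m + ½) λ.
Minimum at m = 0: t = λ / (4 n) = 601 / (4 × 2.555) = 58.8 nm.

58.8 nm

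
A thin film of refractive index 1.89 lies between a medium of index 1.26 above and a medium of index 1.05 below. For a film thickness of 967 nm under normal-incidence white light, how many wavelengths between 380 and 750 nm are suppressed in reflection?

At the upper boundary (n = 1.26 to n = 1.89) the reflected ray undergoes a half-wave phase shift.
Bottom surface (1.89 → 1.05): reflection off a lower-index medium gives no phase shift.
The two reflections differ by half a wavelength.
For minimum reflection here: 2 n t = m λ.
λ = 2 n t / m = 3655 / m nm.
m=4: 914 nm (IR); m=5: 731 nm (visible); m=6: 609 nm (visible); m=7: 522 nm (visible); m=8: 457 nm (visible); m=9: 406 nm (visible); m=10: 366 nm (UV).

5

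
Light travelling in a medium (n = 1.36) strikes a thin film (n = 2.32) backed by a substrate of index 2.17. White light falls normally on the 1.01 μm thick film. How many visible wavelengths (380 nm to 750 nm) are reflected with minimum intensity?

6

At the upper boundary (n = 1.36 to n = 2.32) the reflected ray undergoes a half-wave phase shift.
Ray reflecting at the bottom interface goes from n = 2.32 toward n = 2.17: no phase shift.
The two reflections differ by half a wavelength.
For weak reflection here: 2 n t = m λ.
λ = 2 n t / m = 4686 / m nm.
m=6: 781 nm (IR); m=7: 669 nm (visible); m=8: 586 nm (visible); m=9: 521 nm (visible); m=10: 469 nm (visible); m=11: 426 nm (visible); m=12: 391 nm (visible); m=13: 360 nm (UV).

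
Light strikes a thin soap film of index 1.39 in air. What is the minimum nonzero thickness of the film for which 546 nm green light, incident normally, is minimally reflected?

196 nm

Top surface (1.0 → 1.39): reflection off a higher-index medium gives a half-wave phase shift.
Bottom surface (1.39 → 1.0): reflection off a lower-index medium gives no phase shift.
Net: one phase inversion between the two reflected rays.
For minimum reflection here: 2 n t = m λ.
Minimum nonzero at m = 1: t = λ / (2 n) = 546 / (2 × 1.39) = 196 nm.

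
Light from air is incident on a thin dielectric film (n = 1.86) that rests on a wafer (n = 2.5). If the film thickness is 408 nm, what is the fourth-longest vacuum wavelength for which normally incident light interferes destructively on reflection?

At the upper boundary (n = 1.0 to n = 1.86) the reflected ray undergoes a half-wave phase shift.
Bottom surface (1.86 → 2.5): reflection off a higher-index medium gives a half-wave phase shift.
The two reflections carry the same phase change, so no net offset.
With no net inversion, destructive interference in reflection requires 2 n t = (m + ½) λ.
λ = 2 n t / (m + ½). The fourth-longest wavelength is m = 3: λ = 2 × 1.86 × 408 / 3.50 = 434 nm.

434 nm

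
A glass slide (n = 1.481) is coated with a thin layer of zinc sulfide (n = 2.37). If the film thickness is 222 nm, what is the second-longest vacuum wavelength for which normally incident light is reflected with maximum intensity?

702 nm

Top surface (1.0 → 2.37): reflection off a higher-index medium gives a half-wave phase shift.
At the lower boundary (n = 2.37 to n = 1.481) the reflected ray undergoes no phase shift.
Net: one phase inversion between the two reflected rays.
With one net inversion, constructive interference in reflection requires 2 n t = (m + ½) λ.
λ = 2 n t / (m + ½). The second-longest wavelength is m = 1: λ = 2 × 2.37 × 222 / 1.50 = 702 nm.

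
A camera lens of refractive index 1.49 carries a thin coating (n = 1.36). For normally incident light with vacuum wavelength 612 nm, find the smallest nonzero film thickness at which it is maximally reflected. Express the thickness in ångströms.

2250 Å

Ray reflecting at the top interface goes from n = 1.0 toward n = 1.36: a half-wave phase shift.
At the lower boundary (n = 1.36 to n = 1.49) the reflected ray undergoes a half-wave phase shift.
Net: no relative phase inversion (both shifts match).
For strong reflection here: 2 n t = m λ.
Minimum nonzero at m = 1: t = λ / (2 n) = 612 / (2 × 1.36) = 225 nm.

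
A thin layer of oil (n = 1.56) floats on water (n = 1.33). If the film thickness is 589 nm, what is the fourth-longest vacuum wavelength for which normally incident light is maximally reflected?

Ray reflecting at the top interface goes from n = 1.0 toward n = 1.56: a half-wave phase shift.
At the lower boundary (n = 1.56 to n = 1.33) the reflected ray undergoes no phase shift.
The two reflections differ by half a wavelength.
For strong reflection here: 2 n t = (m + ½) λ.
λ = 2 n t / (m + ½). The fourth-longest wavelength is m = 3: λ = 2 × 1.56 × 589 / 3.50 = 525 nm.

525 nm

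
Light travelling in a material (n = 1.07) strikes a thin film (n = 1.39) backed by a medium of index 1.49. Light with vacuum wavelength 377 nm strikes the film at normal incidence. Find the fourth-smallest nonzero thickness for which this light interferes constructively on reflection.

At the upper boundary (n = 1.07 to n = 1.39) the reflected ray undergoes a half-wave phase shift.
Bottom surface (1.39 → 1.49): reflection off a higher-index medium gives a half-wave phase shift.
Net: no relative phase inversion (both shifts match).
With no net inversion, constructive interference in reflection requires 2 n t = m λ.
The fourth-smallest nonzero thickness corresponds to m = 4: t = m λ / (2 n) = 4.00 × 377 / (2 × 1.39) = 542 nm.

542 nm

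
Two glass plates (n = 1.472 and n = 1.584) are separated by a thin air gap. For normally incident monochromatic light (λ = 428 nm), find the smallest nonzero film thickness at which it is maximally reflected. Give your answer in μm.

Ray reflecting at the top interface goes from n = 1.472 toward n = 1.0: no phase shift.
Bottom surface (1.0 → 1.584): reflection off a higher-index medium gives a half-wave phase shift.
The two reflections differ by half a wavelength.
With one net inversion, constructive interference in reflection requires 2 n t = (m + ½) λ.
Minimum at m = 0: t = λ / (4 n) = 428 / (4 × 1.0) = 107 nm.

0.107 μm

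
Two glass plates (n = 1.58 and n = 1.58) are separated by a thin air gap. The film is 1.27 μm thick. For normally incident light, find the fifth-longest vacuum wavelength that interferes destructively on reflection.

508 nm

Top surface (1.58 → 1.0): reflection off a lower-index medium gives no phase shift.
At the lower boundary (n = 1.0 to n = 1.58) the reflected ray undergoes a half-wave phase shift.
Exactly one π shift → a net half-wave offset.
So the condition for destructive reflection is 2 n t = m λ.
λ = 2 n t / m. The fifth-longest wavelength is m = 5: λ = 2 × 1.0 × 1270 / 5.00 = 508 nm.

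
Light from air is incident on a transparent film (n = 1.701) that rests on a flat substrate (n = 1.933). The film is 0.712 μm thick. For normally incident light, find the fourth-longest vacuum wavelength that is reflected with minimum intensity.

At the upper boundary (n = 1.0 to n = 1.701) the reflected ray undergoes a half-wave phase shift.
Bottom surface (1.701 → 1.933): reflection off a higher-index medium gives a half-wave phase shift.
Zero or two π shifts → no net half-wave offset.
With no net inversion, destructive interference in reflection requires 2 n t = (m + ½) λ.
λ = 2 n t / (m + ½). The fourth-longest wavelength is m = 3: λ = 2 × 1.701 × 712 / 3.50 = 692 nm.

692 nm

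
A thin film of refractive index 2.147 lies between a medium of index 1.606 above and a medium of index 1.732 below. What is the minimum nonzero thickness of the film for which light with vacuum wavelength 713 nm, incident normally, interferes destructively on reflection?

166 nm

Ray reflecting at the top interface goes from n = 1.606 toward n = 2.147: a half-wave phase shift.
At the lower boundary (n = 2.147 to n = 1.732) the reflected ray undergoes no phase shift.
Net: one phase inversion between the two reflected rays.
With one net inversion, destructive interference in reflection requires 2 n t = m λ.
Minimum nonzero at m = 1: t = λ / (2 n) = 713 / (2 × 2.147) = 166 nm.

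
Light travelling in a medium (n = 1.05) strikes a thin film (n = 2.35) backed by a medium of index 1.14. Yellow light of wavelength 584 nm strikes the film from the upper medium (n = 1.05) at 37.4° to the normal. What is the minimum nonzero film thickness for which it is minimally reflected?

Ray reflecting at the top interface goes from n = 1.05 toward n = 2.35: a half-wave phase shift.
At the lower boundary (n = 2.35 to n = 1.14) the reflected ray undergoes no phase shift.
The two reflections differ by half a wavelength.
So the condition for destructive reflection is 2 n t cos θ_r = m λ.
Snell's law: 1.05 sin 37.4° = 2.35 sin θ_r → sin θ_r = 0.271, cos θ_r = 0.962.
Minimum nonzero at m = 1: t = λ / (2 n cos θ_r) = 584 / (2 × 2.35 × 0.962) = 129 nm.

129 nm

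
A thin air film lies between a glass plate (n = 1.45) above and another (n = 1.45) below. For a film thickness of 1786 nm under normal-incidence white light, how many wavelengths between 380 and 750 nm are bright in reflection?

At the upper boundary (n = 1.45 to n = 1.0) the reflected ray undergoes no phase shift.
At the lower boundary (n = 1.0 to n = 1.45) the reflected ray undergoes a half-wave phase shift.
Net: one phase inversion between the two reflected rays.
With one net inversion, constructive interference in reflection requires 2 n t = (m + ½) λ.
λ = 2 n t / (m + ½) = 3572 / (m + ½) nm.
m=4: 794 nm (IR); m=5: 649 nm (visible); m=6: 550 nm (visible); m=7: 476 nm (visible); m=8: 420 nm (visible); m=9: 376 nm (UV).

4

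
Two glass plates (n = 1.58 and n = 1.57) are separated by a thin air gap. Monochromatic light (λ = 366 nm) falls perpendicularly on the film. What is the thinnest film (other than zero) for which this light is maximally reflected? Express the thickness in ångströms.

Top surface (1.58 → 1.0): reflection off a lower-index medium gives no phase shift.
At the lower boundary (n = 1.0 to n = 1.57) the reflected ray undergoes a half-wave phase shift.
Exactly one π shift → a net half-wave offset.
With one net inversion, constructive interference in reflection requires 2 n t = (m + ½) λ.
Minimum at m = 0: t = λ / (4 n) = 366 / (4 × 1.0) = 91.5 nm.

915 Å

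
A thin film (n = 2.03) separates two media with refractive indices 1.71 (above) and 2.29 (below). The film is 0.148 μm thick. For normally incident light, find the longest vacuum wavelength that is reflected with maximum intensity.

Ray reflecting at the top interface goes from n = 1.71 toward n = 2.03: a half-wave phase shift.
At the lower boundary (n = 2.03 to n = 2.29) the reflected ray undergoes a half-wave phase shift.
Zero or two π shifts → no net half-wave offset.
So the condition for constructive reflection is 2 n t = m λ.
λ = 2 n t / m. The longest wavelength is m = 1: λ = 2 × 2.03 × 148 / 1.00 = 601 nm.

601 nm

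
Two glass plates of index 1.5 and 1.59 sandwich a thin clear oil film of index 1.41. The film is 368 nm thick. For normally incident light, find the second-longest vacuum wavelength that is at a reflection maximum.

Top surface (1.5 → 1.41): reflection off a lower-index medium gives no phase shift.
At the lower boundary (n = 1.41 to n = 1.59) the reflected ray undergoes a half-wave phase shift.
Net: one phase inversion between the two reflected rays.
For strong reflection here: 2 n t = (m + ½) λ.
λ = 2 n t / (m + ½). The second-longest wavelength is m = 1: λ = 2 × 1.41 × 368 / 1.50 = 692 nm.

692 nm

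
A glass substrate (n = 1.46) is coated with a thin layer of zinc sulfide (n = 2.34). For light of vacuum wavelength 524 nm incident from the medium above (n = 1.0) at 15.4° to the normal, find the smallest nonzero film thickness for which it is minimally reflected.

113 nm

At the upper boundary (n = 1.0 to n = 2.34) the reflected ray undergoes a half-wave phase shift.
At the lower boundary (n = 2.34 to n = 1.46) the reflected ray undergoes no phase shift.
Net: one phase inversion between the two reflected rays.
With one net inversion, destructive interference in reflection requires 2 n t cos θ_r = m λ.
Snell's law: 1.0 sin 15.4° = 2.34 sin θ_r → sin θ_r = 0.113, cos θ_r = 0.994.
Minimum nonzero at m = 1: t = λ / (2 n cos θ_r) = 524 / (2 × 2.34 × 0.994) = 113 nm.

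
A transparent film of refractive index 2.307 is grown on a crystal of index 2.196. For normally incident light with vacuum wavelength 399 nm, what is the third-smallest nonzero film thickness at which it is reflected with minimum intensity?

259 nm

Ray reflecting at the top interface goes from n = 1.0 toward n = 2.307: a half-wave phase shift.
Ray reflecting at the bottom interface goes from n = 2.307 toward n = 2.196: no phase shift.
Exactly one π shift → a net half-wave offset.
So the condition for destructive reflection is 2 n t = m λ.
The third-smallest nonzero thickness corresponds to m = 3: t = m λ / (2 n) = 3.00 × 399 / (2 × 2.307) = 259 nm.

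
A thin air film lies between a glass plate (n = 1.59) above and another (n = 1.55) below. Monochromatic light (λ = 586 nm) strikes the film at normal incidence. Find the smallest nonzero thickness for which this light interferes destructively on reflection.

Ray reflecting at the top interface goes from n = 1.59 toward n = 1.0: no phase shift.
Ray reflecting at the bottom interface goes from n = 1.0 toward n = 1.55: a half-wave phase shift.
The two reflections differ by half a wavelength.
So the condition for destructive reflection is 2 n t = m λ.
The smallest nonzero thickness corresponds to m = 1: t = m λ / (2 n) = 1.00 × 586 / (2 × 1.0) = 293 nm.

293 nm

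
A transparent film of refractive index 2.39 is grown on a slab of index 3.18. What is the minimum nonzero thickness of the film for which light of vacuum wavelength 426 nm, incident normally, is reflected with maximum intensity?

89.1 nm

Top surface (1.0 → 2.39): reflection off a higher-index medium gives a half-wave phase shift.
Ray reflecting at the bottom interface goes from n = 2.39 toward n = 3.18: a half-wave phase shift.
Zero or two π shifts → no net half-wave offset.
So the condition for constructive reflection is 2 n t = m λ.
Minimum nonzero at m = 1: t = λ / (2 n) = 426 / (2 × 2.39) = 89.1 nm.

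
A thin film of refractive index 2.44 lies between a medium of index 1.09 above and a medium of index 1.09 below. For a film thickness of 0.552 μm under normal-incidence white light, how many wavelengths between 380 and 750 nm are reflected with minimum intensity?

Top surface (1.09 → 2.44): reflection off a higher-index medium gives a half-wave phase shift.
At the lower boundary (n = 2.44 to n = 1.09) the reflected ray undergoes no phase shift.
The two reflections differ by half a wavelength.
For weak reflection here: 2 n t = m λ.
λ = 2 n t / m = 2694 / m nm.
m=3: 898 nm (IR); m=4: 673 nm (visible); m=5: 539 nm (visible); m=6: 449 nm (visible); m=7: 385 nm (visible); m=8: 337 nm (UV).

4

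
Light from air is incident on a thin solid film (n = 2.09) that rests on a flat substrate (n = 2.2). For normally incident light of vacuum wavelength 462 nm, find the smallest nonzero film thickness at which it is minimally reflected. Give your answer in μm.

0.0553 μm

Top surface (1.0 → 2.09): reflection off a higher-index medium gives a half-wave phase shift.
At the lower boundary (n = 2.09 to n = 2.2) the reflected ray undergoes a half-wave phase shift.
Net: no relative phase inversion (both shifts match).
So the condition for destructive reflection is 2 n t = (m + ½) λ.
Minimum at m = 0: t = λ / (4 n) = 462 / (4 × 2.09) = 55.3 nm.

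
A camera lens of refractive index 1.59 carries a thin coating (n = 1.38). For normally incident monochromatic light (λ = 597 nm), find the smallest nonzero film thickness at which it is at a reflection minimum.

108 nm

Top surface (1.0 → 1.38): reflection off a higher-index medium gives a half-wave phase shift.
Ray reflecting at the bottom interface goes from n = 1.38 toward n = 1.59: a half-wave phase shift.
The two reflections carry the same phase change, so no net offset.
So the condition for destructive reflection is 2 n t = (m + ½) λ.
Minimum at m = 0: t = λ / (4 n) = 597 / (4 × 1.38) = 108 nm.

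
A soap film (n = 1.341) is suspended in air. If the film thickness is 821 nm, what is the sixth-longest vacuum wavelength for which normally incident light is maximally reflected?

At the upper boundary (n = 1.0 to n = 1.341) the reflected ray undergoes a half-wave phase shift.
At the lower boundary (n = 1.341 to n = 1.0) the reflected ray undergoes no phase shift.
Exactly one π shift → a net half-wave offset.
So the condition for constructive reflection is 2 n t = (m + ½) λ.
λ = 2 n t / (m + ½). The sixth-longest wavelength is m = 5: λ = 2 × 1.341 × 821 / 5.50 = 400 nm.

400 nm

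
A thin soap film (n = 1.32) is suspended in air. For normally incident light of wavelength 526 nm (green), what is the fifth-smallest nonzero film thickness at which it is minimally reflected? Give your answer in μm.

0.996 μm

At the upper boundary (n = 1.0 to n = 1.32) the reflected ray undergoes a half-wave phase shift.
Ray reflecting at the bottom interface goes from n = 1.32 toward n = 1.0: no phase shift.
Exactly one π shift → a net half-wave offset.
With one net inversion, destructive interference in reflection requires 2 n t = m λ.
The fifth-smallest nonzero thickness corresponds to m = 5: t = m λ / (2 n) = 5.00 × 526 / (2 × 1.32) = 996 nm.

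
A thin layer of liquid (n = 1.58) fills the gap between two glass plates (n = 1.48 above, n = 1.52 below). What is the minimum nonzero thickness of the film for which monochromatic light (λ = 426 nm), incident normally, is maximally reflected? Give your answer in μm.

Ray reflecting at the top interface goes from n = 1.48 toward n = 1.58: a half-wave phase shift.
Bottom surface (1.58 → 1.52): reflection off a lower-index medium gives no phase shift.
The two reflections differ by half a wavelength.
So the condition for constructive reflection is 2 n t = (m + ½) λ.
Minimum at m = 0: t = λ / (4 n) = 426 / (4 × 1.58) = 67.4 nm.

0.0674 μm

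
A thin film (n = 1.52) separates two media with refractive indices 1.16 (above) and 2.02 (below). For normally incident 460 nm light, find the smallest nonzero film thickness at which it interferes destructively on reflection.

At the upper boundary (n = 1.16 to n = 1.52) the reflected ray undergoes a half-wave phase shift.
At the lower boundary (n = 1.52 to n = 2.02) the reflected ray undergoes a half-wave phase shift.
Zero or two π shifts → no net half-wave offset.
For dark reflection here: 2 n t = (m + ½) λ.
Minimum at m = 0: t = λ / (4 n) = 460 / (4 × 1.52) = 75.7 nm.

75.7 nm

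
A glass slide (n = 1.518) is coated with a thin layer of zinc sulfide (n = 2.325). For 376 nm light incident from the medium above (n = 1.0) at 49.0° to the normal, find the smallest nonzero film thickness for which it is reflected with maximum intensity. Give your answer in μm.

Ray reflecting at the top interface goes from n = 1.0 toward n = 2.325: a half-wave phase shift.
At the lower boundary (n = 2.325 to n = 1.518) the reflected ray undergoes no phase shift.
The two reflections differ by half a wavelength.
With one net inversion, constructive interference in reflection requires 2 n t cos θ_r = (m + ½) λ.
Snell's law: 1.0 sin 49.0° = 2.325 sin θ_r → sin θ_r = 0.325, cos θ_r = 0.946.
Minimum at m = 0: t = λ / (4 n cos θ_r) = 376 / (4 × 2.325 × 0.946) = 42.7 nm.

0.0427 μm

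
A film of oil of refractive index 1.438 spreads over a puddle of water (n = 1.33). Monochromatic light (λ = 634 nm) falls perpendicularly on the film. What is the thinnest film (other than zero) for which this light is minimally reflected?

220 nm

Ray reflecting at the top interface goes from n = 1.0 toward n = 1.438: a half-wave phase shift.
At the lower boundary (n = 1.438 to n = 1.33) the reflected ray undergoes no phase shift.
Net: one phase inversion between the two reflected rays.
For minimum reflection here: 2 n t = m λ.
Minimum nonzero at m = 1: t = λ / (2 n) = 634 / (2 × 1.438) = 220 nm.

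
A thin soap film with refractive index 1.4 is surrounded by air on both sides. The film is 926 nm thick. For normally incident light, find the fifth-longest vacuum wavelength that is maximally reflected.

576 nm

Ray reflecting at the top interface goes from n = 1.0 toward n = 1.4: a half-wave phase shift.
At the lower boundary (n = 1.4 to n = 1.0) the reflected ray undergoes no phase shift.
Exactly one π shift → a net half-wave offset.
So the condition for constructive reflection is 2 n t = (m + ½) λ.
λ = 2 n t / (m + ½). The fifth-longest wavelength is m = 4: λ = 2 × 1.4 × 926 / 4.50 = 576 nm.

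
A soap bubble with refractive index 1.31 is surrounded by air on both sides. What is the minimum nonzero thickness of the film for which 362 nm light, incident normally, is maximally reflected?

Ray reflecting at the top interface goes from n = 1.0 toward n = 1.31: a half-wave phase shift.
At the lower boundary (n = 1.31 to n = 1.0) the reflected ray undergoes no phase shift.
Net: one phase inversion between the two reflected rays.
For maximum reflection here: 2 n t = (m + ½) λ.
Minimum at m = 0: t = λ / (4 n) = 362 / (4 × 1.31) = 69.1 nm.

69.1 nm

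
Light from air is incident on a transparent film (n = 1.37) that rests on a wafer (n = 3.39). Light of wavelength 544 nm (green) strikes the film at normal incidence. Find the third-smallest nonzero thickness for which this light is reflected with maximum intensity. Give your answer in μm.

Ray reflecting at the top interface goes from n = 1.0 toward n = 1.37: a half-wave phase shift.
Ray reflecting at the bottom interface goes from n = 1.37 toward n = 3.39: a half-wave phase shift.
Net: no relative phase inversion (both shifts match).
With no net inversion, constructive interference in reflection requires 2 n t = m λ.
The third-smallest nonzero thickness corresponds to m = 3: t = m λ / (2 n) = 3.00 × 544 / (2 × 1.37) = 596 nm.

0.596 μm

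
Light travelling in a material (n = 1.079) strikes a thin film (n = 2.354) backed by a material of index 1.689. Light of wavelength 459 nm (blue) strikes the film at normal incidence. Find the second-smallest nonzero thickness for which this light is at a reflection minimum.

At the upper boundary (n = 1.079 to n = 2.354) the reflected ray undergoes a half-wave phase shift.
Ray reflecting at the bottom interface goes from n = 2.354 toward n = 1.689: no phase shift.
Exactly one π shift → a net half-wave offset.
With one net inversion, destructive interference in reflection requires 2 n t = m λ.
The second-smallest nonzero thickness corresponds to m = 2: t = m λ / (2 n) = 2.00 × 459 / (2 × 2.354) = 195 nm.

195 nm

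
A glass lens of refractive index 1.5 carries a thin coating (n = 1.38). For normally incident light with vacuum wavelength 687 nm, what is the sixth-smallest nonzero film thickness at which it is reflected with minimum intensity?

At the upper boundary (n = 1.0 to n = 1.38) the reflected ray undergoes a half-wave phase shift.
Ray reflecting at the bottom interface goes from n = 1.38 toward n = 1.5: a half-wave phase shift.
The two reflections carry the same phase change, so no net offset.
With no net inversion, destructive interference in reflection requires 2 n t = (m + ½) λ.
The sixth-smallest nonzero thickness corresponds to m = 5: t = (m + ½) λ / (2 n) = 5.50 × 687 / (2 × 1.38) = 1369 nm.

1369 nm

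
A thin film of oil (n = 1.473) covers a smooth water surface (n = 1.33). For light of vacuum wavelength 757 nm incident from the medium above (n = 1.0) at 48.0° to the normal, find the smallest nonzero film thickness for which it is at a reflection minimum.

298 nm

Top surface (1.0 → 1.473): reflection off a higher-index medium gives a half-wave phase shift.
Ray reflecting at the bottom interface goes from n = 1.473 toward n = 1.33: no phase shift.
Net: one phase inversion between the two reflected rays.
So the condition for destructive reflection is 2 n t cos θ_r = m λ.
Snell's law: 1.0 sin 48.0° = 1.473 sin θ_r → sin θ_r = 0.505, cos θ_r = 0.863.
Minimum nonzero at m = 1: t = λ / (2 n cos θ_r) = 757 / (2 × 1.473 × 0.863) = 298 nm.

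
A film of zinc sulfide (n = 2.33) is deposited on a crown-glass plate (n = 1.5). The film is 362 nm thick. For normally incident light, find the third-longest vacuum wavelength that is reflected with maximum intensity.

675 nm

Top surface (1.0 → 2.33): reflection off a higher-index medium gives a half-wave phase shift.
Ray reflecting at the bottom interface goes from n = 2.33 toward n = 1.5: no phase shift.
The two reflections differ by half a wavelength.
So the condition for constructive reflection is 2 n t = (m + ½) λ.
λ = 2 n t / (m + ½). The third-longest wavelength is m = 2: λ = 2 × 2.33 × 362 / 2.50 = 675 nm.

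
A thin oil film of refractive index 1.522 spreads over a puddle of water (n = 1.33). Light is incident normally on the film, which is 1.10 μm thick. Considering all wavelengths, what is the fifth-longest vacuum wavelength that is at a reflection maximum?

Ray reflecting at the top interface goes from n = 1.0 toward n = 1.522: a half-wave phase shift.
Ray reflecting at the bottom interface goes from n = 1.522 toward n = 1.33: no phase shift.
The two reflections differ by half a wavelength.
With one net inversion, constructive interference in reflection requires 2 n t = (m + ½) λ.
λ = 2 n t / (m + ½). The fifth-longest wavelength is m = 4: λ = 2 × 1.522 × 1100 / 4.50 = 744 nm.

744 nm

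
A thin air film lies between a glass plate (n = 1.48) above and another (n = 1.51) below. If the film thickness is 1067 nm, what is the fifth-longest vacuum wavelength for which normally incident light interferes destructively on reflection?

Ray reflecting at the top interface goes from n = 1.48 toward n = 1.0: no phase shift.
Ray reflecting at the bottom interface goes from n = 1.0 toward n = 1.51: a half-wave phase shift.
Exactly one π shift → a net half-wave offset.
So the condition for destructive reflection is 2 n t = m λ.
λ = 2 n t / m. The fifth-longest wavelength is m = 5: λ = 2 × 1.0 × 1067 / 5.00 = 427 nm.

427 nm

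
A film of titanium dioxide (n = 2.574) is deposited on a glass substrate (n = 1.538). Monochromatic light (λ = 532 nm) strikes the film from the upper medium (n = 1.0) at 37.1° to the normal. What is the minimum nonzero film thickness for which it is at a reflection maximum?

53.2 nm

Ray reflecting at the top interface goes from n = 1.0 toward n = 2.574: a half-wave phase shift.
At the lower boundary (n = 2.574 to n = 1.538) the reflected ray undergoes no phase shift.
Exactly one π shift → a net half-wave offset.
So the condition for constructive reflection is 2 n t cos θ_r = (m + ½) λ.
Snell's law: 1.0 sin 37.1° = 2.574 sin θ_r → sin θ_r = 0.234, cos θ_r = 0.972.
Minimum at m = 0: t = λ / (4 n cos θ_r) = 532 / (4 × 2.574 × 0.972) = 53.2 nm.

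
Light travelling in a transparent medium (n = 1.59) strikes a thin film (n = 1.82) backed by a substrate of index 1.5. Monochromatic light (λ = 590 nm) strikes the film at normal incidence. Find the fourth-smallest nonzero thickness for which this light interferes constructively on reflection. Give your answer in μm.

0.567 μm

Ray reflecting at the top interface goes from n = 1.59 toward n = 1.82: a half-wave phase shift.
Ray reflecting at the bottom interface goes from n = 1.82 toward n = 1.5: no phase shift.
Exactly one π shift → a net half-wave offset.
For strong reflection here: 2 n t = (m + ½) λ.
The fourth-smallest nonzero thickness corresponds to m = 3: t = (m + ½) λ / (2 n) = 3.50 × 590 / (2 × 1.82) = 567 nm.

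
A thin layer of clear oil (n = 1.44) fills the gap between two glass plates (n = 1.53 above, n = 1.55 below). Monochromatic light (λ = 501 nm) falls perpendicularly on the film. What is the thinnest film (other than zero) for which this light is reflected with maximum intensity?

Ray reflecting at the top interface goes from n = 1.53 toward n = 1.44: no phase shift.
Ray reflecting at the bottom interface goes from n = 1.44 toward n = 1.55: a half-wave phase shift.
Net: one phase inversion between the two reflected rays.
So the condition for constructive reflection is 2 n t = (m + ½) λ.
Minimum at m = 0: t = λ / (4 n) = 501 / (4 × 1.44) = 87.0 nm.

87.0 nm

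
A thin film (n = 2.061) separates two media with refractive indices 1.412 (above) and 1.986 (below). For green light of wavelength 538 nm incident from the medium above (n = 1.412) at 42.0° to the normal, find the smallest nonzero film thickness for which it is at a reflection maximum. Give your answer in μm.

0.0734 μm

Top surface (1.412 → 2.061): reflection off a higher-index medium gives a half-wave phase shift.
Bottom surface (2.061 → 1.986): reflection off a lower-index medium gives no phase shift.
Exactly one π shift → a net half-wave offset.
So the condition for constructive reflection is 2 n t cos θ_r = (m + ½) λ.
Snell's law: 1.412 sin 42.0° = 2.061 sin θ_r → sin θ_r = 0.458, cos θ_r = 0.889.
Minimum at m = 0: t = λ / (4 n cos θ_r) = 538 / (4 × 2.061 × 0.889) = 73.4 nm.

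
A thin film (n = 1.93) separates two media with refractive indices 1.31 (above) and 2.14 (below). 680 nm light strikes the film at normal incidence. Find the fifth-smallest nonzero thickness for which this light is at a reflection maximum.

881 nm

At the upper boundary (n = 1.31 to n = 1.93) the reflected ray undergoes a half-wave phase shift.
Bottom surface (1.93 → 2.14): reflection off a higher-index medium gives a half-wave phase shift.
Net: no relative phase inversion (both shifts match).
With no net inversion, constructive interference in reflection requires 2 n t = m λ.
The fifth-smallest nonzero thickness corresponds to m = 5: t = m λ / (2 n) = 5.00 × 680 / (2 × 1.93) = 881 nm.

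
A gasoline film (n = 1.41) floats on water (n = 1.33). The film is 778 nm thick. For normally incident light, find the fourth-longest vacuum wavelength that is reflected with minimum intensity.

548 nm

At the upper boundary (n = 1.0 to n = 1.41) the reflected ray undergoes a half-wave phase shift.
Ray reflecting at the bottom interface goes from n = 1.41 toward n = 1.33: no phase shift.
Exactly one π shift → a net half-wave offset.
With one net inversion, destructive interference in reflection requires 2 n t = m λ.
λ = 2 n t / m. The fourth-longest wavelength is m = 4: λ = 2 × 1.41 × 778 / 4.00 = 548 nm.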